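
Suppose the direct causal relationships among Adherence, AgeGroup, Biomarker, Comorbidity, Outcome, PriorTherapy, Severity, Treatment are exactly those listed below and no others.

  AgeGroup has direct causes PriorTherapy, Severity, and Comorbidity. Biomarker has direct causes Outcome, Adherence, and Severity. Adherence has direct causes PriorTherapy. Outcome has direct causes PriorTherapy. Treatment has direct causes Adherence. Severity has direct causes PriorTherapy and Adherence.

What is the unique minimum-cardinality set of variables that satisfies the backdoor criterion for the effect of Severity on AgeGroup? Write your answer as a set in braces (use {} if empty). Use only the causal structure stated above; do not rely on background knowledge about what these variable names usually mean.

{PriorTherapy}

Variables eligible for adjustment (non-descendants of Severity, excluding Severity and AgeGroup): {Adherence, Comorbidity, Outcome, PriorTherapy, Treatment}.
Backdoor paths from Severity to AgeGroup:
  P1: Severity <- PriorTherapy -> AgeGroup
  P2: Severity <- Adherence <- PriorTherapy -> AgeGroup
  P3: Severity <- Adherence -> Biomarker <- Outcome <- PriorTherapy -> AgeGroup
The empty set is not sufficient: P1 (Severity <- PriorTherapy -> AgeGroup) has no collider blocking it and no conditioned non-collider, so it is open.
Try {PriorTherapy}:
  P1: blocked at fork node PriorTherapy ∈ conditioning set.
  P2: blocked at fork node PriorTherapy ∈ conditioning set.
  P3: blocked at collider Biomarker (neither it nor any descendant is in the conditioning set).
{PriorTherapy} contains no descendant of Severity and blocks every backdoor path.
No other singleton works — e.g. {Comorbidity} leaves P1 open — so {PriorTherapy} is the unique smallest valid adjustment set.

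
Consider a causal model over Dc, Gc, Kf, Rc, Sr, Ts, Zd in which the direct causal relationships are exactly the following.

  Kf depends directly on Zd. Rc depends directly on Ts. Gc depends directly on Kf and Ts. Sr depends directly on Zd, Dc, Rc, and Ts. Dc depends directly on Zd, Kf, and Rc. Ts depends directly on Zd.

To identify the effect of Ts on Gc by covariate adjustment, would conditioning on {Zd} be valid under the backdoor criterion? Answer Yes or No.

Yes

Backdoor paths from Ts to Gc (paths whose first edge points into Ts):
  P1: Ts <- Zd -> Kf -> Gc
  P2: Ts <- Zd -> Dc <- Kf -> Gc
  P3: Ts <- Zd -> Sr <- Rc -> Dc <- Kf -> Gc
  P4: Ts <- Zd -> Sr <- Dc <- Kf -> Gc
Condition 1 (no descendant of Ts in the set): holds — descendants of Ts are {Dc, Gc, Rc, Sr}; none are in {Zd}.
Condition 2 (every backdoor path blocked by {Zd}):
  P1: blocked at fork node Zd ∈ conditioning set.
  P2: blocked at fork node Zd ∈ conditioning set.
  P3: blocked at fork node Zd ∈ conditioning set.
  P4: blocked at fork node Zd ∈ conditioning set.
{Zd} satisfies the backdoor criterion.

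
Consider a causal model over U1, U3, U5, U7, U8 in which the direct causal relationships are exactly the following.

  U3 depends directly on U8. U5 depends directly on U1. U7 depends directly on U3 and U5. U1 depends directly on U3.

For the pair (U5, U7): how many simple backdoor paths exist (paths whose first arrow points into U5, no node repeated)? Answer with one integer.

A backdoor path from U5 to U7 is any simple undirected path whose first edge points into U5 (i.e. leaves U5 via a parent).
Parents of U5: {U1}.
Enumerating:
  P1: U5 <- U1 <- U3 -> U7
That exhausts the simple backdoor paths. Count: 1.

1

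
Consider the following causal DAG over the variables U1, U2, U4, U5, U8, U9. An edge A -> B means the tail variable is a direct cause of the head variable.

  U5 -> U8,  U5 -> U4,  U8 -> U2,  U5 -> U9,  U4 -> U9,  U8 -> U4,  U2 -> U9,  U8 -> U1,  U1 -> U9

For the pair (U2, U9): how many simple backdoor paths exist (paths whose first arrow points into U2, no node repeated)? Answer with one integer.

5

A backdoor path from U2 to U9 is any simple undirected path whose first edge points into U2 (i.e. leaves U2 via a parent).
Parents of U2: {U8}.
Enumerating:
  P1: U2 <- U8 <- U5 -> U4 -> U9
  P2: U2 <- U8 <- U5 -> U9
  P3: U2 <- U8 -> U1 -> U9
  P4: U2 <- U8 -> U4 <- U5 -> U9
  P5: U2 <- U8 -> U4 -> U9
That exhausts the simple backdoor paths. Count: 5.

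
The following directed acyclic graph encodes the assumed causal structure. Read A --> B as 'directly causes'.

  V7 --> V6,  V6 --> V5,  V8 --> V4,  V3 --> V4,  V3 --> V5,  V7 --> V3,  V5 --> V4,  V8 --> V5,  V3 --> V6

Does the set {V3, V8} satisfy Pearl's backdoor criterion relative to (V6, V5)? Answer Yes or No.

Backdoor paths from V6 to V5 (paths whose first edge points into V6):
  P1: V6 <- V7 -> V3 -> V5
  P2: V6 <- V7 -> V3 -> V4 <- V8 -> V5
  P3: V6 <- V7 -> V3 -> V4 <- V5
  P4: V6 <- V3 -> V5
  P5: V6 <- V3 -> V4 <- V8 -> V5
  P6: V6 <- V3 -> V4 <- V5
Condition 1 (no descendant of V6 in the set): holds — descendants of V6 are {V4, V5}; none are in {V3, V8}.
Condition 2 (every backdoor path blocked by {V3, V8}):
  P1: blocked at chain node V3 ∈ conditioning set.
  P2: blocked at chain node V3 ∈ conditioning set.
  P3: blocked at chain node V3 ∈ conditioning set.
  P4: blocked at fork node V3 ∈ conditioning set.
  P5: blocked at fork node V3 ∈ conditioning set.
  P6: blocked at fork node V3 ∈ conditioning set.
{V3, V8} satisfies the backdoor criterion.

Yes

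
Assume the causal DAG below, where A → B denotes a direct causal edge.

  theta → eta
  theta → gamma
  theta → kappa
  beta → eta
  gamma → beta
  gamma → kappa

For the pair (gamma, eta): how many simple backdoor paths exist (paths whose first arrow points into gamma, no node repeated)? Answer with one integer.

1

A backdoor path from gamma to eta is any simple undirected path whose first edge points into gamma (i.e. leaves gamma via a parent).
Parents of gamma: {theta}.
Enumerating:
  P1: gamma <- theta -> eta
That exhausts the simple backdoor paths. Count: 1.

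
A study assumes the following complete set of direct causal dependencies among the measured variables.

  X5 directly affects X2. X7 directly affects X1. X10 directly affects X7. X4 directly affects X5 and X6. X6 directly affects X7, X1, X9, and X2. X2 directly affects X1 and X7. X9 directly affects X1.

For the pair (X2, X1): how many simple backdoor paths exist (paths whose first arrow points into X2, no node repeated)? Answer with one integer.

A backdoor path from X2 to X1 is any simple undirected path whose first edge points into X2 (i.e. leaves X2 via a parent).
Parents of X2: {X5, X6}.
Enumerating:
  P1: X2 <- X6 -> X7 -> X1
  P2: X2 <- X6 -> X9 -> X1
  P3: X2 <- X6 -> X1
  P4: X2 <- X5 <- X4 -> X6 -> X7 -> X1
  P5: X2 <- X5 <- X4 -> X6 -> X9 -> X1
  P6: X2 <- X5 <- X4 -> X6 -> X1
That exhausts the simple backdoor paths. Count: 6.

6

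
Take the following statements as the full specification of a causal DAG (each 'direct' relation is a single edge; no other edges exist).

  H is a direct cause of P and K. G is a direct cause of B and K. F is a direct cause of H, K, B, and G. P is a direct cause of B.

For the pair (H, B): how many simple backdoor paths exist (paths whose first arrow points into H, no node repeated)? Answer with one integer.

A backdoor path from H to B is any simple undirected path whose first edge points into H (i.e. leaves H via a parent).
Parents of H: {F}.
Enumerating:
  P1: H <- F -> G -> B
  P2: H <- F -> B
  P3: H <- F -> K <- G -> B
That exhausts the simple backdoor paths. Count: 3.

3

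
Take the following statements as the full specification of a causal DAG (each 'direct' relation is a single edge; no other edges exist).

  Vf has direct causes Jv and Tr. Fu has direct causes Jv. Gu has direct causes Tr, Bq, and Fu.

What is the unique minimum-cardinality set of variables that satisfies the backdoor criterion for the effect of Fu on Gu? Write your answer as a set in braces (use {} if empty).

Variables eligible for adjustment (non-descendants of Fu, excluding Fu and Gu): {Bq, Jv, Tr, Vf}.
Backdoor paths from Fu to Gu:
  P1: Fu <- Jv -> Vf <- Tr -> Gu
Each backdoor path contains an unconditioned collider, so every path is already blocked with the empty conditioning set:
  P1: blocked at collider Vf (neither it nor any descendant is in the conditioning set).
The empty set is therefore the unique smallest valid set.

{}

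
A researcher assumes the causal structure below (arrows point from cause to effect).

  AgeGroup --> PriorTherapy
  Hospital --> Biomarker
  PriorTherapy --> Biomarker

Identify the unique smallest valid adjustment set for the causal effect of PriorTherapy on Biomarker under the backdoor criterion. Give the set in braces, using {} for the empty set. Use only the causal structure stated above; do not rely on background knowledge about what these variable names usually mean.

Variables eligible for adjustment (non-descendants of PriorTherapy, excluding PriorTherapy and Biomarker): {AgeGroup, Hospital}.
Backdoor paths from PriorTherapy to Biomarker:
  (none)
With no backdoor paths the empty set already satisfies the criterion, and it is trivially minimal.

{}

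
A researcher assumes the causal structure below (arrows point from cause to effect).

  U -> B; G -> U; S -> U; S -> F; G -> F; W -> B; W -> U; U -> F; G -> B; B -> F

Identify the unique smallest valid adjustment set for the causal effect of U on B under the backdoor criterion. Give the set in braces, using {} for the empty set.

{G, W}

Variables eligible for adjustment (non-descendants of U, excluding U and B): {G, S, W}.
Backdoor paths from U to B:
  P1: U <- W -> B
  P2: U <- S -> F <- G -> B
  P3: U <- S -> F <- B
  P4: U <- G -> B
  P5: U <- G -> F <- B
The empty set is not sufficient: P1 (U <- W -> B) has no collider blocking it and no conditioned non-collider, so it is open.
Try {G, W}:
  P1: blocked at fork node W ∈ conditioning set.
  P2: blocked at collider F (neither it nor any descendant is in the conditioning set).
  P3: blocked at collider F (neither it nor any descendant is in the conditioning set).
  P4: blocked at fork node G ∈ conditioning set.
  P5: blocked at fork node G ∈ conditioning set.
{G, W} contains no descendant of U and blocks every backdoor path.
Every element of {G, W} is needed (dropping G leaves P4 open; dropping W leaves P1 open), so no proper subset is valid.
Among all size-2 subsets of the eligible variables, only {G, W} blocks every backdoor path, so it is the unique smallest valid adjustment set.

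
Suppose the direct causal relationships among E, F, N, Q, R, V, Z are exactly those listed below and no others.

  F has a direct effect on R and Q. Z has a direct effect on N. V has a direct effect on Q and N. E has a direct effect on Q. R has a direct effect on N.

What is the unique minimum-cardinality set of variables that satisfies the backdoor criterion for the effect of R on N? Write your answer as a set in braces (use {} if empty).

Variables eligible for adjustment (non-descendants of R, excluding R and N): {E, F, Q, V, Z}.
Backdoor paths from R to N:
  P1: R <- F -> Q <- V -> N
Each backdoor path contains an unconditioned collider, so every path is already blocked with the empty conditioning set:
  P1: blocked at collider Q (neither it nor any descendant is in the conditioning set).
The empty set is therefore the unique smallest valid set.

{}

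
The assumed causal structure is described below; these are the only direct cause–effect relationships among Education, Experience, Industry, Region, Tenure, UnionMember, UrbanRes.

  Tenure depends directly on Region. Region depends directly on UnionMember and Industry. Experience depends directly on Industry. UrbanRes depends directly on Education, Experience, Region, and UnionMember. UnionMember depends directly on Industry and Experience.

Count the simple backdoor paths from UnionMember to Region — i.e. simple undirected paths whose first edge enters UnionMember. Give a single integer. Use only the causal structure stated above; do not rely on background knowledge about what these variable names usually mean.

A backdoor path from UnionMember to Region is any simple undirected path whose first edge points into UnionMember (i.e. leaves UnionMember via a parent).
Parents of UnionMember: {Experience, Industry}.
Enumerating:
  P1: UnionMember <- Industry -> Experience -> UrbanRes <- Region
  P2: UnionMember <- Industry -> Region
  P3: UnionMember <- Experience <- Industry -> Region
  P4: UnionMember <- Experience -> UrbanRes <- Region
That exhausts the simple backdoor paths. Count: 4.

4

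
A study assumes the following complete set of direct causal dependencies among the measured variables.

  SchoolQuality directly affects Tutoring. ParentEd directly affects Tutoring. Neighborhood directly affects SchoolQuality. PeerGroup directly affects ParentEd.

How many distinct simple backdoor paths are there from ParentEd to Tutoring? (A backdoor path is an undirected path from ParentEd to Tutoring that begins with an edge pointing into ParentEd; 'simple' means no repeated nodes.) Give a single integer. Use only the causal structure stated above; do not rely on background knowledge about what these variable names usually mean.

0

A backdoor path from ParentEd to Tutoring is any simple undirected path whose first edge points into ParentEd (i.e. leaves ParentEd via a parent).
Parents of ParentEd: {PeerGroup}.
No simple path from any parent of ParentEd reaches Tutoring without revisiting ParentEd, so there are no backdoor paths.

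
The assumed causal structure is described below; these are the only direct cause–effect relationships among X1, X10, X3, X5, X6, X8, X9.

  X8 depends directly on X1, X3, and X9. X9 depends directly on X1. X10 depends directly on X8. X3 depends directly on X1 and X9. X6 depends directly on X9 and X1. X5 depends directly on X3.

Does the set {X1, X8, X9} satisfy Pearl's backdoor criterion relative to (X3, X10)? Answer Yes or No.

Backdoor paths from X3 to X10 (paths whose first edge points into X3):
  P1: X3 <- X1 -> X9 -> X8 -> X10
  P2: X3 <- X1 -> X6 <- X9 -> X8 -> X10
  P3: X3 <- X1 -> X8 -> X10
  P4: X3 <- X9 <- X1 -> X8 -> X10
  P5: X3 <- X9 -> X6 <- X1 -> X8 -> X10
  P6: X3 <- X9 -> X8 -> X10
Condition 1 (no descendant of X3 in the set): FAILS — X8 is a descendant of X3.
Condition 2 (every backdoor path blocked by {X1, X8, X9}):
  P1: blocked at fork node X1 ∈ conditioning set.
  P2: blocked at fork node X1 ∈ conditioning set.
  P3: blocked at fork node X1 ∈ conditioning set.
  P4: blocked at chain node X9 ∈ conditioning set.
  P5: blocked at fork node X9 ∈ conditioning set.
  P6: blocked at fork node X9 ∈ conditioning set.
{X1, X8, X9} does not satisfy the backdoor criterion.

No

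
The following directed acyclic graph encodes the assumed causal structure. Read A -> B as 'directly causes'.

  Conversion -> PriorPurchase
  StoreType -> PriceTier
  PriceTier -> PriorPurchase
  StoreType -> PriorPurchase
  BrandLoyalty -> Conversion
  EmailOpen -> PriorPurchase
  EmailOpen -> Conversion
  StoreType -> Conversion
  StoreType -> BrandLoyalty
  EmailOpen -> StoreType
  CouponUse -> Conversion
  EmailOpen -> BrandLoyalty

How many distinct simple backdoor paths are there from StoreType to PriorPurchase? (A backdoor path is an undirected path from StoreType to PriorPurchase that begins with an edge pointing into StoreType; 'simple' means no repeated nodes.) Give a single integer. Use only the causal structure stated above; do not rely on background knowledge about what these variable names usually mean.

3

A backdoor path from StoreType to PriorPurchase is any simple undirected path whose first edge points into StoreType (i.e. leaves StoreType via a parent).
Parents of StoreType: {EmailOpen}.
Enumerating:
  P1: StoreType <- EmailOpen -> BrandLoyalty -> Conversion -> PriorPurchase
  P2: StoreType <- EmailOpen -> Conversion -> PriorPurchase
  P3: StoreType <- EmailOpen -> PriorPurchase
That exhausts the simple backdoor paths. Count: 3.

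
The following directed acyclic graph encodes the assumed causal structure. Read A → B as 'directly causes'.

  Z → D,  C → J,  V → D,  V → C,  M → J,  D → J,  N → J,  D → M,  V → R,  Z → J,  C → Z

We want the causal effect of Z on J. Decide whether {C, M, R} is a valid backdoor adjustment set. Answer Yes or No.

Backdoor paths from Z to J (paths whose first edge points into Z):
  P1: Z <- C <- V -> D -> M -> J
  P2: Z <- C <- V -> D -> J
  P3: Z <- C -> J
Condition 1 (no descendant of Z in the set): FAILS — M is a descendant of Z.
Condition 2 (every backdoor path blocked by {C, M, R}):
  P1: blocked at chain node C ∈ conditioning set.
  P2: blocked at chain node C ∈ conditioning set.
  P3: blocked at fork node C ∈ conditioning set.
{C, M, R} does not satisfy the backdoor criterion.

No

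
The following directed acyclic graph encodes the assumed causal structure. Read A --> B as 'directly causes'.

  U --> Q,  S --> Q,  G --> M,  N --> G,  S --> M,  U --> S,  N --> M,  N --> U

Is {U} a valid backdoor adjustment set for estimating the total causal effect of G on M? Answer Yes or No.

No

Backdoor paths from G to M (paths whose first edge points into G):
  P1: G <- N -> U -> S -> M
  P2: G <- N -> U -> Q <- S -> M
  P3: G <- N -> M
Condition 1 (no descendant of G in the set): holds — descendants of G are {M}; none are in {U}.
Condition 2 (every backdoor path blocked by {U}):
  P1: blocked at chain node U ∈ conditioning set.
  P2: blocked at chain node U ∈ conditioning set.
  P3: open — no interior node is in the conditioning set.
{U} does not satisfy the backdoor criterion.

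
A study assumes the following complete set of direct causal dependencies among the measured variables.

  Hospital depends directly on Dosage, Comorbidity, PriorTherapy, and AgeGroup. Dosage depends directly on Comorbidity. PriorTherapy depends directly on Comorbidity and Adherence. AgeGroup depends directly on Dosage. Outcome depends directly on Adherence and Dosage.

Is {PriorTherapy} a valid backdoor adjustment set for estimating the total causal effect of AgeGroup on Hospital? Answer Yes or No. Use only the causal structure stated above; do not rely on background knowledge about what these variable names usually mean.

No

Backdoor paths from AgeGroup to Hospital (paths whose first edge points into AgeGroup):
  P1: AgeGroup <- Dosage <- Comorbidity -> PriorTherapy -> Hospital
  P2: AgeGroup <- Dosage <- Comorbidity -> Hospital
  P3: AgeGroup <- Dosage -> Outcome <- Adherence -> PriorTherapy <- Comorbidity -> Hospital
  P4: AgeGroup <- Dosage -> Outcome <- Adherence -> PriorTherapy -> Hospital
  P5: AgeGroup <- Dosage -> Hospital
Condition 1 (no descendant of AgeGroup in the set): holds — descendants of AgeGroup are {Hospital}; none are in {PriorTherapy}.
Condition 2 (every backdoor path blocked by {PriorTherapy}):
  P1: blocked at chain node PriorTherapy ∈ conditioning set.
  P2: open — no interior node is in the conditioning set.
  P3: blocked at collider Outcome (neither it nor any descendant is in the conditioning set).
  P4: blocked at collider Outcome (neither it nor any descendant is in the conditioning set).
  P5: open — no interior node is in the conditioning set.
{PriorTherapy} does not satisfy the backdoor criterion.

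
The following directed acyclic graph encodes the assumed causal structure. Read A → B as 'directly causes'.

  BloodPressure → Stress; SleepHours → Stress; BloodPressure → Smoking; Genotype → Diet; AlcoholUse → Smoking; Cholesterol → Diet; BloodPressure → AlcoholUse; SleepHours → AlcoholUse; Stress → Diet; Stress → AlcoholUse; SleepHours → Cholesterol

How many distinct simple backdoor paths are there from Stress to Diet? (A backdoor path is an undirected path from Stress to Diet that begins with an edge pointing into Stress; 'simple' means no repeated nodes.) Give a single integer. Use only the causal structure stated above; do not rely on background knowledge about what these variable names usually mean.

A backdoor path from Stress to Diet is any simple undirected path whose first edge points into Stress (i.e. leaves Stress via a parent).
Parents of Stress: {BloodPressure, SleepHours}.
Enumerating:
  P1: Stress <- BloodPressure -> AlcoholUse <- SleepHours -> Cholesterol -> Diet
  P2: Stress <- BloodPressure -> Smoking <- AlcoholUse <- SleepHours -> Cholesterol -> Diet
  P3: Stress <- SleepHours -> Cholesterol -> Diet
That exhausts the simple backdoor paths. Count: 3.

3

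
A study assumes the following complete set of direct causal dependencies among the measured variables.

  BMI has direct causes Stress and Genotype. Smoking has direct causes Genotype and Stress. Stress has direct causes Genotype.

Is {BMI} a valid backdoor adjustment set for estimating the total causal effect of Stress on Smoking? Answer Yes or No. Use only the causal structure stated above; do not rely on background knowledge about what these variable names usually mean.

Backdoor paths from Stress to Smoking (paths whose first edge points into Stress):
  P1: Stress <- Genotype -> Smoking
Condition 1 (no descendant of Stress in the set): FAILS — BMI is a descendant of Stress.
Condition 2 (every backdoor path blocked by {BMI}):
  P1: open — no interior node is in the conditioning set.
{BMI} does not satisfy the backdoor criterion.

No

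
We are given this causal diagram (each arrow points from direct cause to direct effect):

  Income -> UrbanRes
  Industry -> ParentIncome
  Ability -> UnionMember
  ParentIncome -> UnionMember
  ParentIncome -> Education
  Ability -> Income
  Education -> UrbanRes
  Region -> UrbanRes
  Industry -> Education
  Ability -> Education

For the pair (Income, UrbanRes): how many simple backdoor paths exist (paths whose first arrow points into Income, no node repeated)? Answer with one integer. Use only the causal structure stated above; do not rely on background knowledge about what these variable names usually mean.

3

A backdoor path from Income to UrbanRes is any simple undirected path whose first edge points into Income (i.e. leaves Income via a parent).
Parents of Income: {Ability}.
Enumerating:
  P1: Income <- Ability -> Education -> UrbanRes
  P2: Income <- Ability -> UnionMember <- ParentIncome <- Industry -> Education -> UrbanRes
  P3: Income <- Ability -> UnionMember <- ParentIncome -> Education -> UrbanRes
That exhausts the simple backdoor paths. Count: 3.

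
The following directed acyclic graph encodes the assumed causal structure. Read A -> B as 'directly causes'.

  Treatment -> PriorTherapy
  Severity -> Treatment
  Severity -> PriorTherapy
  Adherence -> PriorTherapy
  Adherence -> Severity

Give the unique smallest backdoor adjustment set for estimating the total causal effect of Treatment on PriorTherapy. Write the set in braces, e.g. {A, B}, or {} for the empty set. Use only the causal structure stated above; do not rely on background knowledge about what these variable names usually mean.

Variables eligible for adjustment (non-descendants of Treatment, excluding Treatment and PriorTherapy): {Adherence, Severity}.
Backdoor paths from Treatment to PriorTherapy:
  P1: Treatment <- Severity <- Adherence -> PriorTherapy
  P2: Treatment <- Severity -> PriorTherapy
The empty set is not sufficient: P1 (Treatment <- Severity <- Adherence -> PriorTherapy) has no collider blocking it and no conditioned non-collider, so it is open.
Try {Severity}:
  P1: blocked at chain node Severity ∈ conditioning set.
  P2: blocked at fork node Severity ∈ conditioning set.
{Severity} contains no descendant of Treatment and blocks every backdoor path.
No other singleton works — e.g. {Adherence} leaves P2 open — so {Severity} is the unique smallest valid adjustment set.

{Severity}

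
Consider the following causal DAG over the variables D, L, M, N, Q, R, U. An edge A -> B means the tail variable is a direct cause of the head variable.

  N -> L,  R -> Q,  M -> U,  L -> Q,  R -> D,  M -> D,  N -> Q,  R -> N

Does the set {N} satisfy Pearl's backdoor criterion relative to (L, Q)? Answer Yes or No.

Backdoor paths from L to Q (paths whose first edge points into L):
  P1: L <- N <- R -> Q
  P2: L <- N -> Q
Condition 1 (no descendant of L in the set): holds — descendants of L are {Q}; none are in {N}.
Condition 2 (every backdoor path blocked by {N}):
  P1: blocked at chain node N ∈ conditioning set.
  P2: blocked at fork node N ∈ conditioning set.
{N} satisfies the backdoor criterion.

Yes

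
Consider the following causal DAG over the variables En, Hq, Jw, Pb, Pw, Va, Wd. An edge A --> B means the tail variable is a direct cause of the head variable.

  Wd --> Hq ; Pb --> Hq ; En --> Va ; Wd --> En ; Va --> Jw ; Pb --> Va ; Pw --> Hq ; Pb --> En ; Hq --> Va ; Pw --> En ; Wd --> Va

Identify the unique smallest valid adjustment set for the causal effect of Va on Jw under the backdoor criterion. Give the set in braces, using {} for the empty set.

Variables eligible for adjustment (non-descendants of Va, excluding Va and Jw): {En, Hq, Pb, Pw, Wd}.
Backdoor paths from Va to Jw:
  (none)
With no backdoor paths the empty set already satisfies the criterion, and it is trivially minimal.

{}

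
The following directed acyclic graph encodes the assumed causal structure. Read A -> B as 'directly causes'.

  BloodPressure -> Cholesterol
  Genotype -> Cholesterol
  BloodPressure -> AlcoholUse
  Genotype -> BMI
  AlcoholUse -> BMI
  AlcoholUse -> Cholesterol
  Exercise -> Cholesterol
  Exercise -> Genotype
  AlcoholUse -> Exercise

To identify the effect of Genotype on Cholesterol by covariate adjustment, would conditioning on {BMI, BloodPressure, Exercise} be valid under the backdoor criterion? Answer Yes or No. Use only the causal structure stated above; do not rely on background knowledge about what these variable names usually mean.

No

Backdoor paths from Genotype to Cholesterol (paths whose first edge points into Genotype):
  P1: Genotype <- Exercise <- AlcoholUse <- BloodPressure -> Cholesterol
  P2: Genotype <- Exercise <- AlcoholUse -> Cholesterol
  P3: Genotype <- Exercise -> Cholesterol
Condition 1 (no descendant of Genotype in the set): FAILS — BMI is a descendant of Genotype.
Condition 2 (every backdoor path blocked by {BMI, BloodPressure, Exercise}):
  P1: blocked at chain node Exercise ∈ conditioning set.
  P2: blocked at chain node Exercise ∈ conditioning set.
  P3: blocked at fork node Exercise ∈ conditioning set.
{BMI, BloodPressure, Exercise} does not satisfy the backdoor criterion.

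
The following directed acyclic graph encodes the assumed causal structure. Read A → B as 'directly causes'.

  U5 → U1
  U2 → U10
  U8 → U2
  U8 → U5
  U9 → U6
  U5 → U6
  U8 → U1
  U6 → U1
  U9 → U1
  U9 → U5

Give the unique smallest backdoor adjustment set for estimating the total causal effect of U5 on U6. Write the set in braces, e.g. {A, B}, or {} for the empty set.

{U9}

Variables eligible for adjustment (non-descendants of U5, excluding U5 and U6): {U10, U2, U8, U9}.
Backdoor paths from U5 to U6:
  P1: U5 <- U9 -> U6
  P2: U5 <- U9 -> U1 <- U6
  P3: U5 <- U8 -> U1 <- U9 -> U6
  P4: U5 <- U8 -> U1 <- U6
The empty set is not sufficient: P1 (U5 <- U9 -> U6) has no collider blocking it and no conditioned non-collider, so it is open.
Try {U9}:
  P1: blocked at fork node U9 ∈ conditioning set.
  P2: blocked at fork node U9 ∈ conditioning set.
  P3: blocked at collider U1 (neither it nor any descendant is in the conditioning set).
  P4: blocked at collider U1 (neither it nor any descendant is in the conditioning set).
{U9} contains no descendant of U5 and blocks every backdoor path.
No other singleton works — e.g. {U8} leaves P1 open — so {U9} is the unique smallest valid adjustment set.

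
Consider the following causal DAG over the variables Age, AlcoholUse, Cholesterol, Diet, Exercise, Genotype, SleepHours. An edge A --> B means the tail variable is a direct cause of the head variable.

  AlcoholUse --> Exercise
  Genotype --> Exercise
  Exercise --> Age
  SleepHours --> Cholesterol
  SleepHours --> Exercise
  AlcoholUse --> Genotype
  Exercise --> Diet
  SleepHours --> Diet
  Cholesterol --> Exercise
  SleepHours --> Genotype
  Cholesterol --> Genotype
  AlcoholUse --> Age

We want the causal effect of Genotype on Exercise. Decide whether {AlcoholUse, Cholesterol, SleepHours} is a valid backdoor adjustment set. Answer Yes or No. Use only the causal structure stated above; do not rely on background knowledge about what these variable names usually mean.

Backdoor paths from Genotype to Exercise (paths whose first edge points into Genotype):
  P1: Genotype <- SleepHours -> Cholesterol -> Exercise
  P2: Genotype <- SleepHours -> Exercise
  P3: Genotype <- SleepHours -> Diet <- Exercise
  P4: Genotype <- AlcoholUse -> Exercise
  P5: Genotype <- AlcoholUse -> Age <- Exercise
  P6: Genotype <- Cholesterol <- SleepHours -> Exercise
  P7: Genotype <- Cholesterol <- SleepHours -> Diet <- Exercise
  P8: Genotype <- Cholesterol -> Exercise
Condition 1 (no descendant of Genotype in the set): holds — descendants of Genotype are {Age, Diet, Exercise}; none are in {AlcoholUse, Cholesterol, SleepHours}.
Condition 2 (every backdoor path blocked by {AlcoholUse, Cholesterol, SleepHours}):
  P1: blocked at fork node SleepHours ∈ conditioning set.
  P2: blocked at fork node SleepHours ∈ conditioning set.
  P3: blocked at fork node SleepHours ∈ conditioning set.
  P4: blocked at fork node AlcoholUse ∈ conditioning set.
  P5: blocked at fork node AlcoholUse ∈ conditioning set.
  P6: blocked at chain node Cholesterol ∈ conditioning set.
  P7: blocked at chain node Cholesterol ∈ conditioning set.
  P8: blocked at fork node Cholesterol ∈ conditioning set.
{AlcoholUse, Cholesterol, SleepHours} satisfies the backdoor criterion.

Yes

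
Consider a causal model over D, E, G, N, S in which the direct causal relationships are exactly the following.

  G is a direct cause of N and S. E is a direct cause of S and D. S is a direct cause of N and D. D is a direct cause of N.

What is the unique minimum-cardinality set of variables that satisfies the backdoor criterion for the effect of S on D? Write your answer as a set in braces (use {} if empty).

Variables eligible for adjustment (non-descendants of S, excluding S and D): {E, G}.
Backdoor paths from S to D:
  P1: S <- E -> D
  P2: S <- G -> N <- D
The empty set is not sufficient: P1 (S <- E -> D) has no collider blocking it and no conditioned non-collider, so it is open.
Try {E}:
  P1: blocked at fork node E ∈ conditioning set.
  P2: blocked at collider N (neither it nor any descendant is in the conditioning set).
{E} contains no descendant of S and blocks every backdoor path.
No other singleton works — e.g. {G} leaves P1 open — so {E} is the unique smallest valid adjustment set.

{E}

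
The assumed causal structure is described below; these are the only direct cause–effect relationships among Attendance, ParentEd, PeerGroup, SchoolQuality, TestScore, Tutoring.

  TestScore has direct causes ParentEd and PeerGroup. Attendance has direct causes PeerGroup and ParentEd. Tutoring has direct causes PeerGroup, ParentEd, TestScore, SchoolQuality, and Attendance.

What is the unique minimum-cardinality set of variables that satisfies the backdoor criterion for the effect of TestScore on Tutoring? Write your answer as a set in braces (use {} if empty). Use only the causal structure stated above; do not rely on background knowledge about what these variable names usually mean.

{ParentEd, PeerGroup}

Variables eligible for adjustment (non-descendants of TestScore, excluding TestScore and Tutoring): {Attendance, ParentEd, PeerGroup, SchoolQuality}.
Backdoor paths from TestScore to Tutoring:
  P1: TestScore <- ParentEd -> Attendance <- PeerGroup -> Tutoring
  P2: TestScore <- ParentEd -> Attendance -> Tutoring
  P3: TestScore <- ParentEd -> Tutoring
  P4: TestScore <- PeerGroup -> Attendance <- ParentEd -> Tutoring
  P5: TestScore <- PeerGroup -> Attendance -> Tutoring
  P6: TestScore <- PeerGroup -> Tutoring
The empty set is not sufficient: P2 (TestScore <- ParentEd -> Attendance -> Tutoring) has no collider blocking it and no conditioned non-collider, so it is open.
Try {ParentEd, PeerGroup}:
  P1: blocked at fork node ParentEd ∈ conditioning set.
  P2: blocked at fork node ParentEd ∈ conditioning set.
  P3: blocked at fork node ParentEd ∈ conditioning set.
  P4: blocked at fork node PeerGroup ∈ conditioning set.
  P5: blocked at fork node PeerGroup ∈ conditioning set.
  P6: blocked at fork node PeerGroup ∈ conditioning set.
{ParentEd, PeerGroup} contains no descendant of TestScore and blocks every backdoor path.
Every element of {ParentEd, PeerGroup} is needed (dropping ParentEd leaves P2 open; dropping PeerGroup leaves P5 open), so no proper subset is valid.
Among all size-2 subsets of the eligible variables, only {ParentEd, PeerGroup} blocks every backdoor path, so it is the unique smallest valid adjustment set.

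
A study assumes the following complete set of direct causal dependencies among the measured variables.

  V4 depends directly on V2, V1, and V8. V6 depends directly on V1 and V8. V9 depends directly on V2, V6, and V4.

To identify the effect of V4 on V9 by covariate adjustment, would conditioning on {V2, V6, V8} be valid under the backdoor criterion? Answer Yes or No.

Backdoor paths from V4 to V9 (paths whose first edge points into V4):
  P1: V4 <- V1 -> V6 -> V9
  P2: V4 <- V8 -> V6 -> V9
  P3: V4 <- V2 -> V9
Condition 1 (no descendant of V4 in the set): holds — descendants of V4 are {V9}; none are in {V2, V6, V8}.
Condition 2 (every backdoor path blocked by {V2, V6, V8}):
  P1: blocked at chain node V6 ∈ conditioning set.
  P2: blocked at fork node V8 ∈ conditioning set.
  P3: blocked at fork node V2 ∈ conditioning set.
{V2, V6, V8} satisfies the backdoor criterion.

Yes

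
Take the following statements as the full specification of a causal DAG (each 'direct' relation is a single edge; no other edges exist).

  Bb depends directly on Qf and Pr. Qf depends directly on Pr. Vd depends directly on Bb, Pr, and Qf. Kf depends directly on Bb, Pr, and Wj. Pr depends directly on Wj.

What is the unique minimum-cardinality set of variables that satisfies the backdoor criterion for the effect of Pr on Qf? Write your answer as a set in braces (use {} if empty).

{}

Variables eligible for adjustment (non-descendants of Pr, excluding Pr and Qf): {Wj}.
Backdoor paths from Pr to Qf:
  P1: Pr <- Wj -> Kf <- Bb <- Qf
  P2: Pr <- Wj -> Kf <- Bb -> Vd <- Qf
Each backdoor path contains an unconditioned collider, so every path is already blocked with the empty conditioning set:
  P1: blocked at collider Kf (neither it nor any descendant is in the conditioning set).
  P2: blocked at collider Kf (neither it nor any descendant is in the conditioning set).
The empty set is therefore the unique smallest valid set.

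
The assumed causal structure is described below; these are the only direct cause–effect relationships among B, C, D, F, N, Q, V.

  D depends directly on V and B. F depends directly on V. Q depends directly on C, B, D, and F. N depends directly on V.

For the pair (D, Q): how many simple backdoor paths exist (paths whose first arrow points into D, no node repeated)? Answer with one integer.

2

A backdoor path from D to Q is any simple undirected path whose first edge points into D (i.e. leaves D via a parent).
Parents of D: {B, V}.
Enumerating:
  P1: D <- V -> F -> Q
  P2: D <- B -> Q
That exhausts the simple backdoor paths. Count: 2.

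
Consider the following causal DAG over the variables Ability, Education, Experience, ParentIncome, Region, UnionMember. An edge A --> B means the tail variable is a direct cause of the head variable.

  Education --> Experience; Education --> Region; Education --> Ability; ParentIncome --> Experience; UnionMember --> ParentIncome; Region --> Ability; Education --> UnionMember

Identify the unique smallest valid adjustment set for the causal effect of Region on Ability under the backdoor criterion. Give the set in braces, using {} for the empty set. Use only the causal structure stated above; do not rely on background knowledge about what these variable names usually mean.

Variables eligible for adjustment (non-descendants of Region, excluding Region and Ability): {Education, Experience, ParentIncome, UnionMember}.
Backdoor paths from Region to Ability:
  P1: Region <- Education -> Ability
The empty set is not sufficient: P1 (Region <- Education -> Ability) has no collider blocking it and no conditioned non-collider, so it is open.
Try {Education}:
  P1: blocked at fork node Education ∈ conditioning set.
{Education} contains no descendant of Region and blocks every backdoor path.
No other singleton works — e.g. {UnionMember} leaves P1 open — so {Education} is the unique smallest valid adjustment set.

{Education}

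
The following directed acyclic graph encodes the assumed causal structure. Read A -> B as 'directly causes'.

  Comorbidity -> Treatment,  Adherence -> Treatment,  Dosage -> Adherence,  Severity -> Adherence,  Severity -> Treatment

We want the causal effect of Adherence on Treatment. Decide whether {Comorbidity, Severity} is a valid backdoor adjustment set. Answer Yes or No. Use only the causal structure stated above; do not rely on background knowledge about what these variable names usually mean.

Backdoor paths from Adherence to Treatment (paths whose first edge points into Adherence):
  P1: Adherence <- Severity -> Treatment
Condition 1 (no descendant of Adherence in the set): holds — descendants of Adherence are {Treatment}; none are in {Comorbidity, Severity}.
Condition 2 (every backdoor path blocked by {Comorbidity, Severity}):
  P1: blocked at fork node Severity ∈ conditioning set.
{Comorbidity, Severity} satisfies the backdoor criterion.

Yes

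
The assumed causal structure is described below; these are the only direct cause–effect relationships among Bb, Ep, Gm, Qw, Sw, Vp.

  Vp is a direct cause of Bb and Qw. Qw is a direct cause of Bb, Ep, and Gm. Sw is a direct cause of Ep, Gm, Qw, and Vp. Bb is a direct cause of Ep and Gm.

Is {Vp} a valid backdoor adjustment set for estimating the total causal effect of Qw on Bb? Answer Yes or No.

Backdoor paths from Qw to Bb (paths whose first edge points into Qw):
  P1: Qw <- Sw -> Vp -> Bb
  P2: Qw <- Sw -> Ep <- Bb
  P3: Qw <- Sw -> Gm <- Bb
  P4: Qw <- Vp <- Sw -> Ep <- Bb
  P5: Qw <- Vp <- Sw -> Gm <- Bb
  P6: Qw <- Vp -> Bb
Condition 1 (no descendant of Qw in the set): holds — descendants of Qw are {Bb, Ep, Gm}; none are in {Vp}.
Condition 2 (every backdoor path blocked by {Vp}):
  P1: blocked at chain node Vp ∈ conditioning set.
  P2: blocked at collider Ep (neither it nor any descendant is in the conditioning set).
  P3: blocked at collider Gm (neither it nor any descendant is in the conditioning set).
  P4: blocked at chain node Vp ∈ conditioning set.
  P5: blocked at chain node Vp ∈ conditioning set.
  P6: blocked at fork node Vp ∈ conditioning set.
{Vp} satisfies the backdoor criterion.

Yes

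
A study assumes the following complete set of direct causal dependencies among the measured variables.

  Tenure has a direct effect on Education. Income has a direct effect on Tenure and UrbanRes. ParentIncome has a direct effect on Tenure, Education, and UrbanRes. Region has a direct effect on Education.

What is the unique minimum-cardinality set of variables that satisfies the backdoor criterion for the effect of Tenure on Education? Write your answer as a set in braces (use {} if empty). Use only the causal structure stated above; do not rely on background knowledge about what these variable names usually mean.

Variables eligible for adjustment (non-descendants of Tenure, excluding Tenure and Education): {Income, ParentIncome, Region, UrbanRes}.
Backdoor paths from Tenure to Education:
  P1: Tenure <- Income -> UrbanRes <- ParentIncome -> Education
  P2: Tenure <- ParentIncome -> Education
The empty set is not sufficient: P2 (Tenure <- ParentIncome -> Education) has no collider blocking it and no conditioned non-collider, so it is open.
Try {ParentIncome}:
  P1: blocked at collider UrbanRes (neither it nor any descendant is in the conditioning set).
  P2: blocked at fork node ParentIncome ∈ conditioning set.
{ParentIncome} contains no descendant of Tenure and blocks every backdoor path.
No other singleton works — e.g. {Income} leaves P2 open — so {ParentIncome} is the unique smallest valid adjustment set.

{ParentIncome}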